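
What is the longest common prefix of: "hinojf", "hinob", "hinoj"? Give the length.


Words: hinojf, hinob, hinoj
  Position 0: all 'h' => match
  Position 1: all 'i' => match
  Position 2: all 'n' => match
  Position 3: all 'o' => match
  Position 4: ('j', 'b', 'j') => mismatch, stop
LCP = "hino" (length 4)

4


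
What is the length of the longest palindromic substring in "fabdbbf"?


Input: "fabdbbf"
Checking substrings for palindromes:
  [2:5] "bdb" (len 3) => palindrome
  [4:6] "bb" (len 2) => palindrome
Longest palindromic substring: "bdb" with length 3

3


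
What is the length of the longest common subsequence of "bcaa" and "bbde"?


LCS of "bcaa" and "bbde"
DP table:
           b    b    d    e
      0    0    0    0    0
  b   0    1    1    1    1
  c   0    1    1    1    1
  a   0    1    1    1    1
  a   0    1    1    1    1
LCS length = dp[4][4] = 1

1


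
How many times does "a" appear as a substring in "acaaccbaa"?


Searching for "a" in "acaaccbaa"
Scanning each position:
  Position 0: "a" => MATCH
  Position 1: "c" => no
  Position 2: "a" => MATCH
  Position 3: "a" => MATCH
  Position 4: "c" => no
  Position 5: "c" => no
  Position 6: "b" => no
  Position 7: "a" => MATCH
  Position 8: "a" => MATCH
Total occurrences: 5

5


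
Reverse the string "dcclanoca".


Input: dcclanoca
Reading characters right to left:
  Position 8: 'a'
  Position 7: 'c'
  Position 6: 'o'
  Position 5: 'n'
  Position 4: 'a'
  Position 3: 'l'
  Position 2: 'c'
  Position 1: 'c'
  Position 0: 'd'
Reversed: aconalccd

aconalccd


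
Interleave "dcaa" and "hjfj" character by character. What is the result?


Interleaving "dcaa" and "hjfj":
  Position 0: 'd' from first, 'h' from second => "dh"
  Position 1: 'c' from first, 'j' from second => "cj"
  Position 2: 'a' from first, 'f' from second => "af"
  Position 3: 'a' from first, 'j' from second => "aj"
Result: dhcjafaj

dhcjafaj


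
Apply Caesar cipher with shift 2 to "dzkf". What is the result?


Caesar cipher: shift "dzkf" by 2
  'd' (pos 3) + 2 = pos 5 = 'f'
  'z' (pos 25) + 2 = pos 1 = 'b'
  'k' (pos 10) + 2 = pos 12 = 'm'
  'f' (pos 5) + 2 = pos 7 = 'h'
Result: fbmh

fbmh


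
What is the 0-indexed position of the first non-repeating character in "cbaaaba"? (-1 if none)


Input: cbaaaba
Character frequencies:
  'a': 4
  'b': 2
  'c': 1
Scanning left to right for freq == 1:
  Position 0 ('c'): unique! => answer = 0

0


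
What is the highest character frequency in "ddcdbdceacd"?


Input: ddcdbdceacd
Character counts:
  'a': 1
  'b': 1
  'c': 3
  'd': 5
  'e': 1
Maximum frequency: 5

5


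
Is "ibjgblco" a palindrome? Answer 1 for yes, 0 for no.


Input: ibjgblco
Reversed: oclbgjbi
  Compare pos 0 ('i') with pos 7 ('o'): MISMATCH
  Compare pos 1 ('b') with pos 6 ('c'): MISMATCH
  Compare pos 2 ('j') with pos 5 ('l'): MISMATCH
  Compare pos 3 ('g') with pos 4 ('b'): MISMATCH
Result: not a palindrome

0


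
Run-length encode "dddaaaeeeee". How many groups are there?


Input: dddaaaeeeee
Scanning for consecutive runs:
  Group 1: 'd' x 3 (positions 0-2)
  Group 2: 'a' x 3 (positions 3-5)
  Group 3: 'e' x 5 (positions 6-10)
Total groups: 3

3


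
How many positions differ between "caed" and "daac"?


Comparing "caed" and "daac" position by position:
  Position 0: 'c' vs 'd' => DIFFER
  Position 1: 'a' vs 'a' => same
  Position 2: 'e' vs 'a' => DIFFER
  Position 3: 'd' vs 'c' => DIFFER
Positions that differ: 3

3


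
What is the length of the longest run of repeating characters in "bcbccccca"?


Input: "bcbccccca"
Scanning for longest run:
  Position 1 ('c'): new char, reset run to 1
  Position 2 ('b'): new char, reset run to 1
  Position 3 ('c'): new char, reset run to 1
  Position 4 ('c'): continues run of 'c', length=2
  Position 5 ('c'): continues run of 'c', length=3
  Position 6 ('c'): continues run of 'c', length=4
  Position 7 ('c'): continues run of 'c', length=5
  Position 8 ('a'): new char, reset run to 1
Longest run: 'c' with length 5

5


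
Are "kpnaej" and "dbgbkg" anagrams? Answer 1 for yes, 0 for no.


Strings: "kpnaej", "dbgbkg"
Sorted first:  aejknp
Sorted second: bbdggk
Differ at position 0: 'a' vs 'b' => not anagrams

0


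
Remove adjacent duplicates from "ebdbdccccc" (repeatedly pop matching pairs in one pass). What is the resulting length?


Input: ebdbdccccc
Stack-based adjacent duplicate removal:
  Read 'e': push. Stack: e
  Read 'b': push. Stack: eb
  Read 'd': push. Stack: ebd
  Read 'b': push. Stack: ebdb
  Read 'd': push. Stack: ebdbd
  Read 'c': push. Stack: ebdbdc
  Read 'c': matches stack top 'c' => pop. Stack: ebdbd
  Read 'c': push. Stack: ebdbdc
  Read 'c': matches stack top 'c' => pop. Stack: ebdbd
  Read 'c': push. Stack: ebdbdc
Final stack: "ebdbdc" (length 6)

6


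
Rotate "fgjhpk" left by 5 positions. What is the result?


Input: "fgjhpk", rotate left by 5
First 5 characters: "fgjhp"
Remaining characters: "k"
Concatenate remaining + first: "k" + "fgjhp" = "kfgjhp"

kfgjhp


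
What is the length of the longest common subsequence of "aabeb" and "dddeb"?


LCS of "aabeb" and "dddeb"
DP table:
           d    d    d    e    b
      0    0    0    0    0    0
  a   0    0    0    0    0    0
  a   0    0    0    0    0    0
  b   0    0    0    0    0    1
  e   0    0    0    0    1    1
  b   0    0    0    0    1    2
LCS length = dp[5][5] = 2

2


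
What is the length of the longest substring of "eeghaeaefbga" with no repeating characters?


Input: "eeghaeaefbga"
Sliding window (track last position of each char):
  Position 0 ('e'): window [0,0] length 1 -- new best
  Position 1 ('e'): repeat (last at 0), move window start to 1
  Position 1 ('e'): window [1,1] length 1
  Position 2 ('g'): window [1,2] length 2 -- new best
  Position 3 ('h'): window [1,3] length 3 -- new best
  Position 4 ('a'): window [1,4] length 4 -- new best
  Position 5 ('e'): repeat (last at 1), move window start to 2
  Position 5 ('e'): window [2,5] length 4
  Position 6 ('a'): repeat (last at 4), move window start to 5
  Position 6 ('a'): window [5,6] length 2
  Position 7 ('e'): repeat (last at 5), move window start to 6
  Position 7 ('e'): window [6,7] length 2
  Position 8 ('f'): window [6,8] length 3
  Position 9 ('b'): window [6,9] length 4
  Position 10 ('g'): window [6,10] length 5 -- new best
  Position 11 ('a'): repeat (last at 6), move window start to 7
  Position 11 ('a'): window [7,11] length 5
Longest substring with no repeats: "aefbg" with length 5

5


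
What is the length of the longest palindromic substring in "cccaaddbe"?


Input: "cccaaddbe"
Checking substrings for palindromes:
  [0:3] "ccc" (len 3) => palindrome
  [0:2] "cc" (len 2) => palindrome
  [1:3] "cc" (len 2) => palindrome
  [3:5] "aa" (len 2) => palindrome
  [5:7] "dd" (len 2) => palindrome
Longest palindromic substring: "ccc" with length 3

3


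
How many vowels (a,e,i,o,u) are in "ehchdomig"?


Input: ehchdomig
Checking each character:
  'e' at position 0: vowel (running total: 1)
  'h' at position 1: consonant
  'c' at position 2: consonant
  'h' at position 3: consonant
  'd' at position 4: consonant
  'o' at position 5: vowel (running total: 2)
  'm' at position 6: consonant
  'i' at position 7: vowel (running total: 3)
  'g' at position 8: consonant
Total vowels: 3

3


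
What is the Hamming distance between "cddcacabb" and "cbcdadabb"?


Comparing "cddcacabb" and "cbcdadabb" position by position:
  Position 0: 'c' vs 'c' => same
  Position 1: 'd' vs 'b' => differ
  Position 2: 'd' vs 'c' => differ
  Position 3: 'c' vs 'd' => differ
  Position 4: 'a' vs 'a' => same
  Position 5: 'c' vs 'd' => differ
  Position 6: 'a' vs 'a' => same
  Position 7: 'b' vs 'b' => same
  Position 8: 'b' vs 'b' => same
Total differences (Hamming distance): 4

4


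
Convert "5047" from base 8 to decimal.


Input: "5047" in base 8
Positional expansion:
  Digit '5' (value 5) x 8^3 = 2560
  Digit '0' (value 0) x 8^2 = 0
  Digit '4' (value 4) x 8^1 = 32
  Digit '7' (value 7) x 8^0 = 7
Sum = 2599

2599


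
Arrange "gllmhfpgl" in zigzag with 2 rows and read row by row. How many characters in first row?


Zigzag "gllmhfpgl" into 2 rows:
Placing characters:
  'g' => row 0
  'l' => row 1
  'l' => row 0
  'm' => row 1
  'h' => row 0
  'f' => row 1
  'p' => row 0
  'g' => row 1
  'l' => row 0
Rows:
  Row 0: "glhpl"
  Row 1: "lmfg"
First row length: 5

5


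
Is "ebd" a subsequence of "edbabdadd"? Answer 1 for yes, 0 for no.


Check if "ebd" is a subsequence of "edbabdadd"
Greedy scan:
  Position 0 ('e'): matches sub[0] = 'e'
  Position 1 ('d'): no match needed
  Position 2 ('b'): matches sub[1] = 'b'
  Position 3 ('a'): no match needed
  Position 4 ('b'): no match needed
  Position 5 ('d'): matches sub[2] = 'd'
  Position 6 ('a'): no match needed
  Position 7 ('d'): no match needed
  Position 8 ('d'): no match needed
All 3 characters matched => is a subsequence

1


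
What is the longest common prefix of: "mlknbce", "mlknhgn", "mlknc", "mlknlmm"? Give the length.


Words: mlknbce, mlknhgn, mlknc, mlknlmm
  Position 0: all 'm' => match
  Position 1: all 'l' => match
  Position 2: all 'k' => match
  Position 3: all 'n' => match
  Position 4: ('b', 'h', 'c', 'l') => mismatch, stop
LCP = "mlkn" (length 4)

4


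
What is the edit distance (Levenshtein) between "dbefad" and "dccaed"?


Computing edit distance: "dbefad" -> "dccaed"
DP table:
           d    c    c    a    e    d
      0    1    2    3    4    5    6
  d   1    0    1    2    3    4    5
  b   2    1    1    2    3    4    5
  e   3    2    2    2    3    3    4
  f   4    3    3    3    3    4    4
  a   5    4    4    4    3    4    5
  d   6    5    5    5    4    4    4
Edit distance = dp[6][6] = 4

4


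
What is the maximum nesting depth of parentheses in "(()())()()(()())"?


Input: "(()())()()(()())"
Tracking depth:
  Position 0 '(': depth becomes 1
  Position 1 '(': depth becomes 2
  Position 2 ')': depth becomes 1
  Position 3 '(': depth becomes 2
  Position 4 ')': depth becomes 1
  Position 5 ')': depth becomes 0
  Position 6 '(': depth becomes 1
  Position 7 ')': depth becomes 0
  Position 8 '(': depth becomes 1
  Position 9 ')': depth becomes 0
  Position 10 '(': depth becomes 1
  Position 11 '(': depth becomes 2
  Position 12 ')': depth becomes 1
  Position 13 '(': depth becomes 2
  Position 14 ')': depth becomes 1
  Position 15 ')': depth becomes 0
Maximum depth reached: 2

2


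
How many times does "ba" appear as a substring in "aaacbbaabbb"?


Searching for "ba" in "aaacbbaabbb"
Scanning each position:
  Position 0: "aa" => no
  Position 1: "aa" => no
  Position 2: "ac" => no
  Position 3: "cb" => no
  Position 4: "bb" => no
  Position 5: "ba" => MATCH
  Position 6: "aa" => no
  Position 7: "ab" => no
  Position 8: "bb" => no
  Position 9: "bb" => no
Total occurrences: 1

1


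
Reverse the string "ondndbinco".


Input: ondndbinco
Reading characters right to left:
  Position 9: 'o'
  Position 8: 'c'
  Position 7: 'n'
  Position 6: 'i'
  Position 5: 'b'
  Position 4: 'd'
  Position 3: 'n'
  Position 2: 'd'
  Position 1: 'n'
  Position 0: 'o'
Reversed: ocnibdndno

ocnibdndno


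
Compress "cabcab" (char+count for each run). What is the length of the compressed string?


Input: cabcab
Runs:
  'c' x 1 => "c1"
  'a' x 1 => "a1"
  'b' x 1 => "b1"
  'c' x 1 => "c1"
  'a' x 1 => "a1"
  'b' x 1 => "b1"
Compressed: "c1a1b1c1a1b1"
Compressed length: 12

12


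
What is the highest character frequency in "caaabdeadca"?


Input: caaabdeadca
Character counts:
  'a': 5
  'b': 1
  'c': 2
  'd': 2
  'e': 1
Maximum frequency: 5

5


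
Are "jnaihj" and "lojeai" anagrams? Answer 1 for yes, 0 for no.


Strings: "jnaihj", "lojeai"
Sorted first:  ahijjn
Sorted second: aeijlo
Differ at position 1: 'h' vs 'e' => not anagrams

0


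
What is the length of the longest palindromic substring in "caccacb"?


Input: "caccacb"
Checking substrings for palindromes:
  [0:6] "caccac" (len 6) => palindrome
  [1:5] "acca" (len 4) => palindrome
  [0:3] "cac" (len 3) => palindrome
  [3:6] "cac" (len 3) => palindrome
  [2:4] "cc" (len 2) => palindrome
Longest palindromic substring: "caccac" with length 6

6


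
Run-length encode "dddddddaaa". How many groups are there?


Input: dddddddaaa
Scanning for consecutive runs:
  Group 1: 'd' x 7 (positions 0-6)
  Group 2: 'a' x 3 (positions 7-9)
Total groups: 2

2


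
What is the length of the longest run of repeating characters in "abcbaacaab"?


Input: "abcbaacaab"
Scanning for longest run:
  Position 1 ('b'): new char, reset run to 1
  Position 2 ('c'): new char, reset run to 1
  Position 3 ('b'): new char, reset run to 1
  Position 4 ('a'): new char, reset run to 1
  Position 5 ('a'): continues run of 'a', length=2
  Position 6 ('c'): new char, reset run to 1
  Position 7 ('a'): new char, reset run to 1
  Position 8 ('a'): continues run of 'a', length=2
  Position 9 ('b'): new char, reset run to 1
Longest run: 'a' with length 2

2


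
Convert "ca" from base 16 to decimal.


Input: "ca" in base 16
Positional expansion:
  Digit 'c' (value 12) x 16^1 = 192
  Digit 'a' (value 10) x 16^0 = 10
Sum = 202

202


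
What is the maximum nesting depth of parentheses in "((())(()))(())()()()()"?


Input: "((())(()))(())()()()()"
Tracking depth:
  Position 0 '(': depth becomes 1
  Position 1 '(': depth becomes 2
  Position 2 '(': depth becomes 3
  Position 3 ')': depth becomes 2
  Position 4 ')': depth becomes 1
  Position 5 '(': depth becomes 2
  Position 6 '(': depth becomes 3
  Position 7 ')': depth becomes 2
  Position 8 ')': depth becomes 1
  Position 9 ')': depth becomes 0
  Position 10 '(': depth becomes 1
  Position 11 '(': depth becomes 2
  Position 12 ')': depth becomes 1
  Position 13 ')': depth becomes 0
  Position 14 '(': depth becomes 1
  Position 15 ')': depth becomes 0
  Position 16 '(': depth becomes 1
  Position 17 ')': depth becomes 0
  Position 18 '(': depth becomes 1
  Position 19 ')': depth becomes 0
  Position 20 '(': depth becomes 1
  Position 21 ')': depth becomes 0
Maximum depth reached: 3

3


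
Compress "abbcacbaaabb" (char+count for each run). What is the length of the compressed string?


Input: abbcacbaaabb
Runs:
  'a' x 1 => "a1"
  'b' x 2 => "b2"
  'c' x 1 => "c1"
  'a' x 1 => "a1"
  'c' x 1 => "c1"
  'b' x 1 => "b1"
  'a' x 3 => "a3"
  'b' x 2 => "b2"
Compressed: "a1b2c1a1c1b1a3b2"
Compressed length: 16

16


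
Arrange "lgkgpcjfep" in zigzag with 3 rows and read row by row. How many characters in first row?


Zigzag "lgkgpcjfep" into 3 rows:
Placing characters:
  'l' => row 0
  'g' => row 1
  'k' => row 2
  'g' => row 1
  'p' => row 0
  'c' => row 1
  'j' => row 2
  'f' => row 1
  'e' => row 0
  'p' => row 1
Rows:
  Row 0: "lpe"
  Row 1: "ggcfp"
  Row 2: "kj"
First row length: 3

3


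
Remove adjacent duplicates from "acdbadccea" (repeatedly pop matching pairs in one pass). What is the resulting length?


Input: acdbadccea
Stack-based adjacent duplicate removal:
  Read 'a': push. Stack: a
  Read 'c': push. Stack: ac
  Read 'd': push. Stack: acd
  Read 'b': push. Stack: acdb
  Read 'a': push. Stack: acdba
  Read 'd': push. Stack: acdbad
  Read 'c': push. Stack: acdbadc
  Read 'c': matches stack top 'c' => pop. Stack: acdbad
  Read 'e': push. Stack: acdbade
  Read 'a': push. Stack: acdbadea
Final stack: "acdbadea" (length 8)

8


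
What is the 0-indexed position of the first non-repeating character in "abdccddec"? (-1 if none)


Input: abdccddec
Character frequencies:
  'a': 1
  'b': 1
  'c': 3
  'd': 3
  'e': 1
Scanning left to right for freq == 1:
  Position 0 ('a'): unique! => answer = 0

0


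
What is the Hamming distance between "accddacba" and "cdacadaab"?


Comparing "accddacba" and "cdacadaab" position by position:
  Position 0: 'a' vs 'c' => differ
  Position 1: 'c' vs 'd' => differ
  Position 2: 'c' vs 'a' => differ
  Position 3: 'd' vs 'c' => differ
  Position 4: 'd' vs 'a' => differ
  Position 5: 'a' vs 'd' => differ
  Position 6: 'c' vs 'a' => differ
  Position 7: 'b' vs 'a' => differ
  Position 8: 'a' vs 'b' => differ
Total differences (Hamming distance): 9

9


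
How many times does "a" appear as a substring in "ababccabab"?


Searching for "a" in "ababccabab"
Scanning each position:
  Position 0: "a" => MATCH
  Position 1: "b" => no
  Position 2: "a" => MATCH
  Position 3: "b" => no
  Position 4: "c" => no
  Position 5: "c" => no
  Position 6: "a" => MATCH
  Position 7: "b" => no
  Position 8: "a" => MATCH
  Position 9: "b" => no
Total occurrences: 4

4


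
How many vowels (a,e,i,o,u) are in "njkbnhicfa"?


Input: njkbnhicfa
Checking each character:
  'n' at position 0: consonant
  'j' at position 1: consonant
  'k' at position 2: consonant
  'b' at position 3: consonant
  'n' at position 4: consonant
  'h' at position 5: consonant
  'i' at position 6: vowel (running total: 1)
  'c' at position 7: consonant
  'f' at position 8: consonant
  'a' at position 9: vowel (running total: 2)
Total vowels: 2

2


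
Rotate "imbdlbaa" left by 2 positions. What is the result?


Input: "imbdlbaa", rotate left by 2
First 2 characters: "im"
Remaining characters: "bdlbaa"
Concatenate remaining + first: "bdlbaa" + "im" = "bdlbaaim"

bdlbaaim


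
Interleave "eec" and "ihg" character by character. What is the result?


Interleaving "eec" and "ihg":
  Position 0: 'e' from first, 'i' from second => "ei"
  Position 1: 'e' from first, 'h' from second => "eh"
  Position 2: 'c' from first, 'g' from second => "cg"
Result: eiehcg

eiehcg


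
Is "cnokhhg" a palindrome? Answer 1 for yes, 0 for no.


Input: cnokhhg
Reversed: ghhkonc
  Compare pos 0 ('c') with pos 6 ('g'): MISMATCH
  Compare pos 1 ('n') with pos 5 ('h'): MISMATCH
  Compare pos 2 ('o') with pos 4 ('h'): MISMATCH
Result: not a palindrome

0


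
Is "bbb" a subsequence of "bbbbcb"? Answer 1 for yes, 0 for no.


Check if "bbb" is a subsequence of "bbbbcb"
Greedy scan:
  Position 0 ('b'): matches sub[0] = 'b'
  Position 1 ('b'): matches sub[1] = 'b'
  Position 2 ('b'): matches sub[2] = 'b'
  Position 3 ('b'): no match needed
  Position 4 ('c'): no match needed
  Position 5 ('b'): no match needed
All 3 characters matched => is a subsequence

1


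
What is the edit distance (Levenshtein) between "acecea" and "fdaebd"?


Computing edit distance: "acecea" -> "fdaebd"
DP table:
           f    d    a    e    b    d
      0    1    2    3    4    5    6
  a   1    1    2    2    3    4    5
  c   2    2    2    3    3    4    5
  e   3    3    3    3    3    4    5
  c   4    4    4    4    4    4    5
  e   5    5    5    5    4    5    5
  a   6    6    6    5    5    5    6
Edit distance = dp[6][6] = 6

6


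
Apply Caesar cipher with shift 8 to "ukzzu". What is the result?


Caesar cipher: shift "ukzzu" by 8
  'u' (pos 20) + 8 = pos 2 = 'c'
  'k' (pos 10) + 8 = pos 18 = 's'
  'z' (pos 25) + 8 = pos 7 = 'h'
  'z' (pos 25) + 8 = pos 7 = 'h'
  'u' (pos 20) + 8 = pos 2 = 'c'
Result: cshhc

cshhc


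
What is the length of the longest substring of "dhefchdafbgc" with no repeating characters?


Input: "dhefchdafbgc"
Sliding window (track last position of each char):
  Position 0 ('d'): window [0,0] length 1 -- new best
  Position 1 ('h'): window [0,1] length 2 -- new best
  Position 2 ('e'): window [0,2] length 3 -- new best
  Position 3 ('f'): window [0,3] length 4 -- new best
  Position 4 ('c'): window [0,4] length 5 -- new best
  Position 5 ('h'): repeat (last at 1), move window start to 2
  Position 5 ('h'): window [2,5] length 4
  Position 6 ('d'): window [2,6] length 5
  Position 7 ('a'): window [2,7] length 6 -- new best
  Position 8 ('f'): repeat (last at 3), move window start to 4
  Position 8 ('f'): window [4,8] length 5
  Position 9 ('b'): window [4,9] length 6
  Position 10 ('g'): window [4,10] length 7 -- new best
  Position 11 ('c'): repeat (last at 4), move window start to 5
  Position 11 ('c'): window [5,11] length 7
Longest substring with no repeats: "chdafbg" with length 7

7


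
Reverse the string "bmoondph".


Input: bmoondph
Reading characters right to left:
  Position 7: 'h'
  Position 6: 'p'
  Position 5: 'd'
  Position 4: 'n'
  Position 3: 'o'
  Position 2: 'o'
  Position 1: 'm'
  Position 0: 'b'
Reversed: hpdnoomb

hpdnoomb


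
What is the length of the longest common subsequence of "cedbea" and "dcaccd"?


LCS of "cedbea" and "dcaccd"
DP table:
           d    c    a    c    c    d
      0    0    0    0    0    0    0
  c   0    0    1    1    1    1    1
  e   0    0    1    1    1    1    1
  d   0    1    1    1    1    1    2
  b   0    1    1    1    1    1    2
  e   0    1    1    1    1    1    2
  a   0    1    1    2    2    2    2
LCS length = dp[6][6] = 2

2


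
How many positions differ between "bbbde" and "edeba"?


Comparing "bbbde" and "edeba" position by position:
  Position 0: 'b' vs 'e' => DIFFER
  Position 1: 'b' vs 'd' => DIFFER
  Position 2: 'b' vs 'e' => DIFFER
  Position 3: 'd' vs 'b' => DIFFER
  Position 4: 'e' vs 'a' => DIFFER
Positions that differ: 5

5


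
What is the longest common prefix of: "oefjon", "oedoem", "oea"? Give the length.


Words: oefjon, oedoem, oea
  Position 0: all 'o' => match
  Position 1: all 'e' => match
  Position 2: ('f', 'd', 'a') => mismatch, stop
LCP = "oe" (length 2)

2


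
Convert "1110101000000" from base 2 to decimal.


Input: "1110101000000" in base 2
Positional expansion:
  Digit '1' (value 1) x 2^12 = 4096
  Digit '1' (value 1) x 2^11 = 2048
  Digit '1' (value 1) x 2^10 = 1024
  Digit '0' (value 0) x 2^9 = 0
  Digit '1' (value 1) x 2^8 = 256
  Digit '0' (value 0) x 2^7 = 0
  Digit '1' (value 1) x 2^6 = 64
  Digit '0' (value 0) x 2^5 = 0
  Digit '0' (value 0) x 2^4 = 0
  Digit '0' (value 0) x 2^3 = 0
  Digit '0' (value 0) x 2^2 = 0
  Digit '0' (value 0) x 2^1 = 0
  Digit '0' (value 0) x 2^0 = 0
Sum = 7488

7488


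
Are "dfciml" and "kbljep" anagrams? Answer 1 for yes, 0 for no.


Strings: "dfciml", "kbljep"
Sorted first:  cdfilm
Sorted second: bejklp
Differ at position 0: 'c' vs 'b' => not anagrams

0


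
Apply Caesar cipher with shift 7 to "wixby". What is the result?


Caesar cipher: shift "wixby" by 7
  'w' (pos 22) + 7 = pos 3 = 'd'
  'i' (pos 8) + 7 = pos 15 = 'p'
  'x' (pos 23) + 7 = pos 4 = 'e'
  'b' (pos 1) + 7 = pos 8 = 'i'
  'y' (pos 24) + 7 = pos 5 = 'f'
Result: dpeif

dpeif


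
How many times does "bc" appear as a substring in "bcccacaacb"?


Searching for "bc" in "bcccacaacb"
Scanning each position:
  Position 0: "bc" => MATCH
  Position 1: "cc" => no
  Position 2: "cc" => no
  Position 3: "ca" => no
  Position 4: "ac" => no
  Position 5: "ca" => no
  Position 6: "aa" => no
  Position 7: "ac" => no
  Position 8: "cb" => no
Total occurrences: 1

1


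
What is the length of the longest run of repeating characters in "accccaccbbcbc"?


Input: "accccaccbbcbc"
Scanning for longest run:
  Position 1 ('c'): new char, reset run to 1
  Position 2 ('c'): continues run of 'c', length=2
  Position 3 ('c'): continues run of 'c', length=3
  Position 4 ('c'): continues run of 'c', length=4
  Position 5 ('a'): new char, reset run to 1
  Position 6 ('c'): new char, reset run to 1
  Position 7 ('c'): continues run of 'c', length=2
  Position 8 ('b'): new char, reset run to 1
  Position 9 ('b'): continues run of 'b', length=2
  Position 10 ('c'): new char, reset run to 1
  Position 11 ('b'): new char, reset run to 1
  Position 12 ('c'): new char, reset run to 1
Longest run: 'c' with length 4

4


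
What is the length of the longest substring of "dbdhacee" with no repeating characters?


Input: "dbdhacee"
Sliding window (track last position of each char):
  Position 0 ('d'): window [0,0] length 1 -- new best
  Position 1 ('b'): window [0,1] length 2 -- new best
  Position 2 ('d'): repeat (last at 0), move window start to 1
  Position 2 ('d'): window [1,2] length 2
  Position 3 ('h'): window [1,3] length 3 -- new best
  Position 4 ('a'): window [1,4] length 4 -- new best
  Position 5 ('c'): window [1,5] length 5 -- new best
  Position 6 ('e'): window [1,6] length 6 -- new best
  Position 7 ('e'): repeat (last at 6), move window start to 7
  Position 7 ('e'): window [7,7] length 1
Longest substring with no repeats: "bdhace" with length 6

6


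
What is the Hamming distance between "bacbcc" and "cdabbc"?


Comparing "bacbcc" and "cdabbc" position by position:
  Position 0: 'b' vs 'c' => differ
  Position 1: 'a' vs 'd' => differ
  Position 2: 'c' vs 'a' => differ
  Position 3: 'b' vs 'b' => same
  Position 4: 'c' vs 'b' => differ
  Position 5: 'c' vs 'c' => same
Total differences (Hamming distance): 4

4


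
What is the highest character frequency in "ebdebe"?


Input: ebdebe
Character counts:
  'b': 2
  'd': 1
  'e': 3
Maximum frequency: 3

3


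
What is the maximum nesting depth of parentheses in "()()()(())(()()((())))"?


Input: "()()()(())(()()((())))"
Tracking depth:
  Position 0 '(': depth becomes 1
  Position 1 ')': depth becomes 0
  Position 2 '(': depth becomes 1
  Position 3 ')': depth becomes 0
  Position 4 '(': depth becomes 1
  Position 5 ')': depth becomes 0
  Position 6 '(': depth becomes 1
  Position 7 '(': depth becomes 2
  Position 8 ')': depth becomes 1
  Position 9 ')': depth becomes 0
  Position 10 '(': depth becomes 1
  Position 11 '(': depth becomes 2
  Position 12 ')': depth becomes 1
  Position 13 '(': depth becomes 2
  Position 14 ')': depth becomes 1
  Position 15 '(': depth becomes 2
  Position 16 '(': depth becomes 3
  Position 17 '(': depth becomes 4
  Position 18 ')': depth becomes 3
  Position 19 ')': depth becomes 2
  Position 20 ')': depth becomes 1
  Position 21 ')': depth becomes 0
Maximum depth reached: 4

4


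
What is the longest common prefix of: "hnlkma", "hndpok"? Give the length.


Words: hnlkma, hndpok
  Position 0: all 'h' => match
  Position 1: all 'n' => match
  Position 2: ('l', 'd') => mismatch, stop
LCP = "hn" (length 2)

2


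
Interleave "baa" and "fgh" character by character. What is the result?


Interleaving "baa" and "fgh":
  Position 0: 'b' from first, 'f' from second => "bf"
  Position 1: 'a' from first, 'g' from second => "ag"
  Position 2: 'a' from first, 'h' from second => "ah"
Result: bfagah

bfagah


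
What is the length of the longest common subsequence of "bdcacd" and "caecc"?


LCS of "bdcacd" and "caecc"
DP table:
           c    a    e    c    c
      0    0    0    0    0    0
  b   0    0    0    0    0    0
  d   0    0    0    0    0    0
  c   0    1    1    1    1    1
  a   0    1    2    2    2    2
  c   0    1    2    2    3    3
  d   0    1    2    2    3    3
LCS length = dp[6][5] = 3

3


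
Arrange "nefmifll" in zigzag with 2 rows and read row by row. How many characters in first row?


Zigzag "nefmifll" into 2 rows:
Placing characters:
  'n' => row 0
  'e' => row 1
  'f' => row 0
  'm' => row 1
  'i' => row 0
  'f' => row 1
  'l' => row 0
  'l' => row 1
Rows:
  Row 0: "nfil"
  Row 1: "emfl"
First row length: 4

4


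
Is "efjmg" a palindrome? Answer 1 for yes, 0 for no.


Input: efjmg
Reversed: gmjfe
  Compare pos 0 ('e') with pos 4 ('g'): MISMATCH
  Compare pos 1 ('f') with pos 3 ('m'): MISMATCH
Result: not a palindrome

0


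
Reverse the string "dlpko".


Input: dlpko
Reading characters right to left:
  Position 4: 'o'
  Position 3: 'k'
  Position 2: 'p'
  Position 1: 'l'
  Position 0: 'd'
Reversed: okpld

okpld


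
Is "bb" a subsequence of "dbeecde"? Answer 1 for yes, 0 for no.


Check if "bb" is a subsequence of "dbeecde"
Greedy scan:
  Position 0 ('d'): no match needed
  Position 1 ('b'): matches sub[0] = 'b'
  Position 2 ('e'): no match needed
  Position 3 ('e'): no match needed
  Position 4 ('c'): no match needed
  Position 5 ('d'): no match needed
  Position 6 ('e'): no match needed
Only matched 1/2 characters => not a subsequence

0


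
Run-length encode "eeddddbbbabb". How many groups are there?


Input: eeddddbbbabb
Scanning for consecutive runs:
  Group 1: 'e' x 2 (positions 0-1)
  Group 2: 'd' x 4 (positions 2-5)
  Group 3: 'b' x 3 (positions 6-8)
  Group 4: 'a' x 1 (positions 9-9)
  Group 5: 'b' x 2 (positions 10-11)
Total groups: 5

5


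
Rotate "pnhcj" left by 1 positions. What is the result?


Input: "pnhcj", rotate left by 1
First 1 characters: "p"
Remaining characters: "nhcj"
Concatenate remaining + first: "nhcj" + "p" = "nhcjp"

nhcjp


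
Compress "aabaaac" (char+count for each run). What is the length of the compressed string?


Input: aabaaac
Runs:
  'a' x 2 => "a2"
  'b' x 1 => "b1"
  'a' x 3 => "a3"
  'c' x 1 => "c1"
Compressed: "a2b1a3c1"
Compressed length: 8

8


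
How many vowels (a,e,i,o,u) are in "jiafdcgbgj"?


Input: jiafdcgbgj
Checking each character:
  'j' at position 0: consonant
  'i' at position 1: vowel (running total: 1)
  'a' at position 2: vowel (running total: 2)
  'f' at position 3: consonant
  'd' at position 4: consonant
  'c' at position 5: consonant
  'g' at position 6: consonant
  'b' at position 7: consonant
  'g' at position 8: consonant
  'j' at position 9: consonant
Total vowels: 2

2


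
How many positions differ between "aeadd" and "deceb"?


Comparing "aeadd" and "deceb" position by position:
  Position 0: 'a' vs 'd' => DIFFER
  Position 1: 'e' vs 'e' => same
  Position 2: 'a' vs 'c' => DIFFER
  Position 3: 'd' vs 'e' => DIFFER
  Position 4: 'd' vs 'b' => DIFFER
Positions that differ: 4

4


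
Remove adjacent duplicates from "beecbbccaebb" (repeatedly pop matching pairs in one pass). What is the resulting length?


Input: beecbbccaebb
Stack-based adjacent duplicate removal:
  Read 'b': push. Stack: b
  Read 'e': push. Stack: be
  Read 'e': matches stack top 'e' => pop. Stack: b
  Read 'c': push. Stack: bc
  Read 'b': push. Stack: bcb
  Read 'b': matches stack top 'b' => pop. Stack: bc
  Read 'c': matches stack top 'c' => pop. Stack: b
  Read 'c': push. Stack: bc
  Read 'a': push. Stack: bca
  Read 'e': push. Stack: bcae
  Read 'b': push. Stack: bcaeb
  Read 'b': matches stack top 'b' => pop. Stack: bcae
Final stack: "bcae" (length 4)

4


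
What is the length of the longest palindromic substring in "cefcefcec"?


Input: "cefcefcec"
Checking substrings for palindromes:
  [6:9] "cec" (len 3) => palindrome
Longest palindromic substring: "cec" with length 3

3


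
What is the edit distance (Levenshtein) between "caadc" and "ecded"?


Computing edit distance: "caadc" -> "ecded"
DP table:
           e    c    d    e    d
      0    1    2    3    4    5
  c   1    1    1    2    3    4
  a   2    2    2    2    3    4
  a   3    3    3    3    3    4
  d   4    4    4    3    4    3
  c   5    5    4    4    4    4
Edit distance = dp[5][5] = 4

4


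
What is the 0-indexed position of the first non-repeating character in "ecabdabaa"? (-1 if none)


Input: ecabdabaa
Character frequencies:
  'a': 4
  'b': 2
  'c': 1
  'd': 1
  'e': 1
Scanning left to right for freq == 1:
  Position 0 ('e'): unique! => answer = 0

0


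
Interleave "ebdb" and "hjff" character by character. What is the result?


Interleaving "ebdb" and "hjff":
  Position 0: 'e' from first, 'h' from second => "eh"
  Position 1: 'b' from first, 'j' from second => "bj"
  Position 2: 'd' from first, 'f' from second => "df"
  Position 3: 'b' from first, 'f' from second => "bf"
Result: ehbjdfbf

ehbjdfbf


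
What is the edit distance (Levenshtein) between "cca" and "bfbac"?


Computing edit distance: "cca" -> "bfbac"
DP table:
           b    f    b    a    c
      0    1    2    3    4    5
  c   1    1    2    3    4    4
  c   2    2    2    3    4    4
  a   3    3    3    3    3    4
Edit distance = dp[3][5] = 4

4


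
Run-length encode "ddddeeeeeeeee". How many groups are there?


Input: ddddeeeeeeeee
Scanning for consecutive runs:
  Group 1: 'd' x 4 (positions 0-3)
  Group 2: 'e' x 9 (positions 4-12)
Total groups: 2

2


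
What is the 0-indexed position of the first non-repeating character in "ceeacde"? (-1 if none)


Input: ceeacde
Character frequencies:
  'a': 1
  'c': 2
  'd': 1
  'e': 3
Scanning left to right for freq == 1:
  Position 0 ('c'): freq=2, skip
  Position 1 ('e'): freq=3, skip
  Position 2 ('e'): freq=3, skip
  Position 3 ('a'): unique! => answer = 3

3


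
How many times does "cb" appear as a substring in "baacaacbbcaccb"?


Searching for "cb" in "baacaacbbcaccb"
Scanning each position:
  Position 0: "ba" => no
  Position 1: "aa" => no
  Position 2: "ac" => no
  Position 3: "ca" => no
  Position 4: "aa" => no
  Position 5: "ac" => no
  Position 6: "cb" => MATCH
  Position 7: "bb" => no
  Position 8: "bc" => no
  Position 9: "ca" => no
  Position 10: "ac" => no
  Position 11: "cc" => no
  Position 12: "cb" => MATCH
Total occurrences: 2

2


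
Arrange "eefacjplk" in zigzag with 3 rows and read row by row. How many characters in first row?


Zigzag "eefacjplk" into 3 rows:
Placing characters:
  'e' => row 0
  'e' => row 1
  'f' => row 2
  'a' => row 1
  'c' => row 0
  'j' => row 1
  'p' => row 2
  'l' => row 1
  'k' => row 0
Rows:
  Row 0: "eck"
  Row 1: "eajl"
  Row 2: "fp"
First row length: 3

3


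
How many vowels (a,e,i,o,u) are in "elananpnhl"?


Input: elananpnhl
Checking each character:
  'e' at position 0: vowel (running total: 1)
  'l' at position 1: consonant
  'a' at position 2: vowel (running total: 2)
  'n' at position 3: consonant
  'a' at position 4: vowel (running total: 3)
  'n' at position 5: consonant
  'p' at position 6: consonant
  'n' at position 7: consonant
  'h' at position 8: consonant
  'l' at position 9: consonant
Total vowels: 3

3


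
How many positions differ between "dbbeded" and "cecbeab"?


Comparing "dbbeded" and "cecbeab" position by position:
  Position 0: 'd' vs 'c' => DIFFER
  Position 1: 'b' vs 'e' => DIFFER
  Position 2: 'b' vs 'c' => DIFFER
  Position 3: 'e' vs 'b' => DIFFER
  Position 4: 'd' vs 'e' => DIFFER
  Position 5: 'e' vs 'a' => DIFFER
  Position 6: 'd' vs 'b' => DIFFER
Positions that differ: 7

7


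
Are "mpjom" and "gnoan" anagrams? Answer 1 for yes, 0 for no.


Strings: "mpjom", "gnoan"
Sorted first:  jmmop
Sorted second: agnno
Differ at position 0: 'j' vs 'a' => not anagrams

0


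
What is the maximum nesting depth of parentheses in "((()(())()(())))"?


Input: "((()(())()(())))"
Tracking depth:
  Position 0 '(': depth becomes 1
  Position 1 '(': depth becomes 2
  Position 2 '(': depth becomes 3
  Position 3 ')': depth becomes 2
  Position 4 '(': depth becomes 3
  Position 5 '(': depth becomes 4
  Position 6 ')': depth becomes 3
  Position 7 ')': depth becomes 2
  Position 8 '(': depth becomes 3
  Position 9 ')': depth becomes 2
  Position 10 '(': depth becomes 3
  Position 11 '(': depth becomes 4
  Position 12 ')': depth becomes 3
  Position 13 ')': depth becomes 2
  Position 14 ')': depth becomes 1
  Position 15 ')': depth becomes 0
Maximum depth reached: 4

4


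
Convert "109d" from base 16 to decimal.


Input: "109d" in base 16
Positional expansion:
  Digit '1' (value 1) x 16^3 = 4096
  Digit '0' (value 0) x 16^2 = 0
  Digit '9' (value 9) x 16^1 = 144
  Digit 'd' (value 13) x 16^0 = 13
Sum = 4253

4253


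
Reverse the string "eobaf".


Input: eobaf
Reading characters right to left:
  Position 4: 'f'
  Position 3: 'a'
  Position 2: 'b'
  Position 1: 'o'
  Position 0: 'e'
Reversed: faboe

faboe


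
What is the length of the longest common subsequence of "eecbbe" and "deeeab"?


LCS of "eecbbe" and "deeeab"
DP table:
           d    e    e    e    a    b
      0    0    0    0    0    0    0
  e   0    0    1    1    1    1    1
  e   0    0    1    2    2    2    2
  c   0    0    1    2    2    2    2
  b   0    0    1    2    2    2    3
  b   0    0    1    2    2    2    3
  e   0    0    1    2    3    3    3
LCS length = dp[6][6] = 3

3


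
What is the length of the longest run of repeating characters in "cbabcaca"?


Input: "cbabcaca"
Scanning for longest run:
  Position 1 ('b'): new char, reset run to 1
  Position 2 ('a'): new char, reset run to 1
  Position 3 ('b'): new char, reset run to 1
  Position 4 ('c'): new char, reset run to 1
  Position 5 ('a'): new char, reset run to 1
  Position 6 ('c'): new char, reset run to 1
  Position 7 ('a'): new char, reset run to 1
Longest run: 'c' with length 1

1


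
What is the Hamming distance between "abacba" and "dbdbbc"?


Comparing "abacba" and "dbdbbc" position by position:
  Position 0: 'a' vs 'd' => differ
  Position 1: 'b' vs 'b' => same
  Position 2: 'a' vs 'd' => differ
  Position 3: 'c' vs 'b' => differ
  Position 4: 'b' vs 'b' => same
  Position 5: 'a' vs 'c' => differ
Total differences (Hamming distance): 4

4


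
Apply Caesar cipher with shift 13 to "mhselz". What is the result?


Caesar cipher: shift "mhselz" by 13
  'm' (pos 12) + 13 = pos 25 = 'z'
  'h' (pos 7) + 13 = pos 20 = 'u'
  's' (pos 18) + 13 = pos 5 = 'f'
  'e' (pos 4) + 13 = pos 17 = 'r'
  'l' (pos 11) + 13 = pos 24 = 'y'
  'z' (pos 25) + 13 = pos 12 = 'm'
Result: zufrym

zufrym


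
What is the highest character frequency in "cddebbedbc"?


Input: cddebbedbc
Character counts:
  'b': 3
  'c': 2
  'd': 3
  'e': 2
Maximum frequency: 3

3


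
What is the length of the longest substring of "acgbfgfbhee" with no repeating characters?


Input: "acgbfgfbhee"
Sliding window (track last position of each char):
  Position 0 ('a'): window [0,0] length 1 -- new best
  Position 1 ('c'): window [0,1] length 2 -- new best
  Position 2 ('g'): window [0,2] length 3 -- new best
  Position 3 ('b'): window [0,3] length 4 -- new best
  Position 4 ('f'): window [0,4] length 5 -- new best
  Position 5 ('g'): repeat (last at 2), move window start to 3
  Position 5 ('g'): window [3,5] length 3
  Position 6 ('f'): repeat (last at 4), move window start to 5
  Position 6 ('f'): window [5,6] length 2
  Position 7 ('b'): window [5,7] length 3
  Position 8 ('h'): window [5,8] length 4
  Position 9 ('e'): window [5,9] length 5
  Position 10 ('e'): repeat (last at 9), move window start to 10
  Position 10 ('e'): window [10,10] length 1
Longest substring with no repeats: "acgbf" with length 5

5


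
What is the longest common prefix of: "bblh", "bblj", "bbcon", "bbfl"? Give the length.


Words: bblh, bblj, bbcon, bbfl
  Position 0: all 'b' => match
  Position 1: all 'b' => match
  Position 2: ('l', 'l', 'c', 'f') => mismatch, stop
LCP = "bb" (length 2)

2


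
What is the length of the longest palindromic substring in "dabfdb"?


Input: "dabfdb"
Checking substrings for palindromes:
  No multi-char palindromic substrings found
Longest palindromic substring: "d" with length 1

1


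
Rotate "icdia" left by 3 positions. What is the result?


Input: "icdia", rotate left by 3
First 3 characters: "icd"
Remaining characters: "ia"
Concatenate remaining + first: "ia" + "icd" = "iaicd"

iaicd


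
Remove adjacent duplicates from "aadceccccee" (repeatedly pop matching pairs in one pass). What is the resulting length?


Input: aadceccccee
Stack-based adjacent duplicate removal:
  Read 'a': push. Stack: a
  Read 'a': matches stack top 'a' => pop. Stack: (empty)
  Read 'd': push. Stack: d
  Read 'c': push. Stack: dc
  Read 'e': push. Stack: dce
  Read 'c': push. Stack: dcec
  Read 'c': matches stack top 'c' => pop. Stack: dce
  Read 'c': push. Stack: dcec
  Read 'c': matches stack top 'c' => pop. Stack: dce
  Read 'e': matches stack top 'e' => pop. Stack: dc
  Read 'e': push. Stack: dce
Final stack: "dce" (length 3)

3


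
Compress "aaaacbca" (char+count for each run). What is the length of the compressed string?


Input: aaaacbca
Runs:
  'a' x 4 => "a4"
  'c' x 1 => "c1"
  'b' x 1 => "b1"
  'c' x 1 => "c1"
  'a' x 1 => "a1"
Compressed: "a4c1b1c1a1"
Compressed length: 10

10


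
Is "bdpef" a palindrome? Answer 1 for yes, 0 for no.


Input: bdpef
Reversed: fepdb
  Compare pos 0 ('b') with pos 4 ('f'): MISMATCH
  Compare pos 1 ('d') with pos 3 ('e'): MISMATCH
Result: not a palindrome

0


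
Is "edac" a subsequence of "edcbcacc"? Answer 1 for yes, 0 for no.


Check if "edac" is a subsequence of "edcbcacc"
Greedy scan:
  Position 0 ('e'): matches sub[0] = 'e'
  Position 1 ('d'): matches sub[1] = 'd'
  Position 2 ('c'): no match needed
  Position 3 ('b'): no match needed
  Position 4 ('c'): no match needed
  Position 5 ('a'): matches sub[2] = 'a'
  Position 6 ('c'): matches sub[3] = 'c'
  Position 7 ('c'): no match needed
All 4 characters matched => is a subsequence

1
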